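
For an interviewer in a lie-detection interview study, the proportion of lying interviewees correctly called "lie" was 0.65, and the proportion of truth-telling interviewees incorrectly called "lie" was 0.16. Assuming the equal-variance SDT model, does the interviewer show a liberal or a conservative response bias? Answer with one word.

z(H) = 0.385, z(FA) = -0.994
c = −½·(z(H) + z(FA)) = 0.3045
c > 0 → conservative criterion (biased toward responding “no”).

conservative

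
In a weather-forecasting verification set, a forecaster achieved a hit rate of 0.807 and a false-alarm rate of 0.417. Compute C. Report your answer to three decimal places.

Φ⁻¹(H) = 0.8669
Φ⁻¹(FA) = -0.2096
c = −½·[z(H) + z(FA)] = −0.5 × (0.8669 + (-0.2096)) = -0.32865
c < 0: the forecaster has a liberal response bias.

C = -0.329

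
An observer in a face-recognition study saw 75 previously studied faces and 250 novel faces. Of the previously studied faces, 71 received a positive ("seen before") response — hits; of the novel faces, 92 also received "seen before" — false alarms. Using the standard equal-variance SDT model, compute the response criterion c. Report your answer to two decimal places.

c = -0.64

H = 71/75 = 0.9467
FA = 92/250 = 0.3680
z(H) = z(0.9467) = 1.614
z(FA) = z(0.3680) = -0.337
c = −½·[z(H) + z(FA)] = −0.5 × (1.614 + (-0.337)) = -0.6385
c < 0: the observer has a liberal response bias.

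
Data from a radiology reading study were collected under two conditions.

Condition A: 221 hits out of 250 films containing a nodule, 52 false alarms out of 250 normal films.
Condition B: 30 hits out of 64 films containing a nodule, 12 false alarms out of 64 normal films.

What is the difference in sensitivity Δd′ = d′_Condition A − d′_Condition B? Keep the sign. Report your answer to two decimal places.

Condition A: z(0.8840) = 1.195, z(0.2080) = -0.813, d' = 2.008
Condition B: z(0.4688) = -0.078, z(0.1875) = -0.887, d' = 0.809
Δd' = d'_Condition A − d'_Condition B = 2.008 − 0.809 = 1.199
Condition A has the higher sensitivity.

Δd′ = 1.20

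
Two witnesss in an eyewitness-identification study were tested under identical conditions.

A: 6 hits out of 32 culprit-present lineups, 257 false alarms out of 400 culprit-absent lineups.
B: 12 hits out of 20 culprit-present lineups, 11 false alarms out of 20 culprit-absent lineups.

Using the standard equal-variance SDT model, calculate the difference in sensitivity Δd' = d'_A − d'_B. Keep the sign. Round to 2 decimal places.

A: z(0.1875) = -0.887, z(0.6425) = 0.365, d' = -1.252
B: z(0.6000) = 0.253, z(0.5500) = 0.126, d' = 0.127
Δd' = d'_A − d'_B = -1.252 − 0.127 = -1.379
B has the higher sensitivity.

Δd' = -1.38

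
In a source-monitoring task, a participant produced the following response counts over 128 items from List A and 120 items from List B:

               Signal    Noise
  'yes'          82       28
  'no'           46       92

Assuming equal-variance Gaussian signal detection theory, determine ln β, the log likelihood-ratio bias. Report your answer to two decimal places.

ln β = 0.20

H = 82/128 = 0.6406
FA = 28/120 = 0.2333
Φ⁻¹(0.6406) = 0.360, Φ⁻¹(0.2333) = -0.728
ln β = −½·[z(H)² − z(FA)²] = −0.5 × (0.130 − 0.530) = 0.200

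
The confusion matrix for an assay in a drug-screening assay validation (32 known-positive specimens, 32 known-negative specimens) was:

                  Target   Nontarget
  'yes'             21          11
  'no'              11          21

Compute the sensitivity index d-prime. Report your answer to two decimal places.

d-prime = 0.80

H = 21/32 = 0.6562
FA = 11/32 = 0.3438
z(H) = z(0.6562) = 0.402
z(FA) = z(0.3438) = -0.402
d' = z(H) − z(FA) = 0.402 − (-0.402) = 0.804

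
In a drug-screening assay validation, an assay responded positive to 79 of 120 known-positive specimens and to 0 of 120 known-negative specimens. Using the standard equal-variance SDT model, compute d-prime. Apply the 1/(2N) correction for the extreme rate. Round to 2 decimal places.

d-prime = 3.05

The false-alarm rate is 0/120 = 0, so apply the 1/(2N) correction: FA → 1/(2·120) = 0.00417.
z(H) = z(0.65833) = 0.408
z(FA) = z(0.00417) = -2.638
d' = 0.408 − (-2.638) = 3.046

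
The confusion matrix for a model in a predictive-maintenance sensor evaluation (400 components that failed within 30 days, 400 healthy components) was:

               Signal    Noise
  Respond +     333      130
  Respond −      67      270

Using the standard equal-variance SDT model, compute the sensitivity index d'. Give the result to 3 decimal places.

d' = 1.418

H = 333/400 = 0.8325
FA = 130/400 = 0.3250
z(H) = 0.9641
z(FA) = -0.4538
d' = z(H) − z(FA) = 0.9641 − (-0.4538) = 1.4179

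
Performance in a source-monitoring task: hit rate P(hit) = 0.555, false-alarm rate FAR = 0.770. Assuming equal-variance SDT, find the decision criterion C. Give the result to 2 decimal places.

z(0.555) = 0.138, z(0.770) = 0.739
c = −½·[z(H) + z(FA)] = −0.5 × (0.138 + 0.739) = -0.4385
c < 0: the participant has a liberal response bias.

C = -0.44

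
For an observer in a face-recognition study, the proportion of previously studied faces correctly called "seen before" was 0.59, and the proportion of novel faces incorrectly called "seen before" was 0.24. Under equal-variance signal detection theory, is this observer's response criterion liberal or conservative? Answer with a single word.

conservative

z(H) = 0.228, z(FA) = -0.706
c = −½·(z(H) + z(FA)) = 0.239
c > 0 → conservative criterion (biased toward responding “no”).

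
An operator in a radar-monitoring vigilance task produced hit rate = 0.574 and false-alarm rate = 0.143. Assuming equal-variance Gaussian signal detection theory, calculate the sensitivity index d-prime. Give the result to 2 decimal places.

z(H) = z(0.574) = 0.187
z(FA) = z(0.143) = -1.067
d' = z(H) − z(FA) = 0.187 − (-1.067) = 1.254

d-prime = 1.25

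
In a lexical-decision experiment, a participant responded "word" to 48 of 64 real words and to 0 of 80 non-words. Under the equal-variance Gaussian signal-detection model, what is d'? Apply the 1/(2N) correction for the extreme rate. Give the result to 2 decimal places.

d' = 3.17

The false-alarm rate is 0/80 = 0, so apply the 1/(2N) correction: FA → 1/(2·80) = 0.00625.
z(H) = z(0.75000) = 0.674
z(FA) = z(0.00625) = -2.498
d' = 0.674 − (-2.498) = 3.172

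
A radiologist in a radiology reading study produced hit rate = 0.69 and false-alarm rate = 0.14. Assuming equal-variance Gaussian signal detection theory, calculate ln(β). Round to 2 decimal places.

z(0.69) = 0.496, z(0.14) = -1.080
ln β = −½·[z(H)² − z(FA)²] = −0.5 × (0.246 − 1.166) = 0.460

ln β = 0.46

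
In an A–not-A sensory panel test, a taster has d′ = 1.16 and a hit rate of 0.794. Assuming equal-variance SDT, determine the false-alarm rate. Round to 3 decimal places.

z(hit rate) = z(0.794) = 0.8204
z(FA) = z(H) − d' = 0.8204 − 1.16 = -0.3396
false-alarm rate = Φ(-0.3396) = 0.3671

false-alarm rate = 0.367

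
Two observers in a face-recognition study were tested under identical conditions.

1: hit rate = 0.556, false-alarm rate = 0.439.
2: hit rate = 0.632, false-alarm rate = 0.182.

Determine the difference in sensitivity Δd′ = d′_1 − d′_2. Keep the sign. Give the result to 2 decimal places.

Δd′ = -0.95

1: z(0.556) = 0.141, z(0.439) = -0.154, d' = 0.295
2: z(0.632) = 0.337, z(0.182) = -0.908, d' = 1.245
Δd' = d'_1 − d'_2 = 0.295 − 1.245 = -0.950
2 has the higher sensitivity.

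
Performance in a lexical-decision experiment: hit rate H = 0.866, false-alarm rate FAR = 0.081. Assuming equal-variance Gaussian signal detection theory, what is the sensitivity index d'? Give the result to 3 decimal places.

d' = 2.506

z(H) = 1.1077
z(FA) = -1.3984
d' = z(H) − z(FA) = 1.1077 − (-1.3984) = 2.5061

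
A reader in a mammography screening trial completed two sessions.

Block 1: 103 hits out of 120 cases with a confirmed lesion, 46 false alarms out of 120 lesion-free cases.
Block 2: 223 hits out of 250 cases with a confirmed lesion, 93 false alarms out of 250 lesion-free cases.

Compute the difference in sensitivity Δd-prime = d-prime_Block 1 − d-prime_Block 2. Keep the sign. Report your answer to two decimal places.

Δd-prime = -0.19

Block 1: z(0.8583) = 1.073, z(0.3833) = -0.297, d' = 1.370
Block 2: z(0.8920) = 1.237, z(0.3720) = -0.327, d' = 1.564
Δd' = d'_Block 1 − d'_Block 2 = 1.370 − 1.564 = -0.194
Block 2 has the higher sensitivity.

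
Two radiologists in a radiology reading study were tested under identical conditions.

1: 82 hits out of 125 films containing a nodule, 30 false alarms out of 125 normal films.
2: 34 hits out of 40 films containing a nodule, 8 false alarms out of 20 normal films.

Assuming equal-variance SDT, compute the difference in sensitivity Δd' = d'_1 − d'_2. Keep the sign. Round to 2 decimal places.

1: z(0.6560) = 0.402, z(0.2400) = -0.706, d' = 1.108
2: z(0.8500) = 1.036, z(0.4000) = -0.253, d' = 1.289
Δd' = d'_1 − d'_2 = 1.108 − 1.289 = -0.181
2 has the higher sensitivity.

Δd' = -0.18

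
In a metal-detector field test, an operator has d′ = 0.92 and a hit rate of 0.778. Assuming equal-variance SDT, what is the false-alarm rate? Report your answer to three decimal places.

false-alarm rate = 0.439

z(hit rate) = z(0.778) = 0.7655
z(FA) = z(H) − d' = 0.7655 − 0.92 = -0.1545
false-alarm rate = Φ(-0.1545) = 0.4386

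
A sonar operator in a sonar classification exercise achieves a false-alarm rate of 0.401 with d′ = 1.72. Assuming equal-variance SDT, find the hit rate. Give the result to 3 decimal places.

hit rate = 0.929

z(false-alarm rate) = z(0.401) = -0.2508
z(H) = z(FA) + d' = -0.2508 + 1.72 = 1.4692
hit rate = Φ(1.4692) = 0.9291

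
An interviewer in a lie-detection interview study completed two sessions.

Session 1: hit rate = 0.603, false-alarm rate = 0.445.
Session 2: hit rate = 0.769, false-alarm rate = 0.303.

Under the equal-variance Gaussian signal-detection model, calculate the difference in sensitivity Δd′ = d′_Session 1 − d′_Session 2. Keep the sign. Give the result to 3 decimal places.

Session 1: z(0.603) = 0.2611, z(0.445) = -0.1383, d' = 0.3994
Session 2: z(0.769) = 0.7356, z(0.303) = -0.5158, d' = 1.2514
Δd' = d'_Session 1 − d'_Session 2 = 0.3994 − 1.2514 = -0.8520
Session 2 has the higher sensitivity.

Δd′ = -0.852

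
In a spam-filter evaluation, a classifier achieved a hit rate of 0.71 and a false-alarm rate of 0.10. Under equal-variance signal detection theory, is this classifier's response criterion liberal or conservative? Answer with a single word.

conservative

z(H) = 0.553, z(FA) = -1.282
c = −½·(z(H) + z(FA)) = 0.3645
c > 0 → conservative criterion (biased toward responding “no”).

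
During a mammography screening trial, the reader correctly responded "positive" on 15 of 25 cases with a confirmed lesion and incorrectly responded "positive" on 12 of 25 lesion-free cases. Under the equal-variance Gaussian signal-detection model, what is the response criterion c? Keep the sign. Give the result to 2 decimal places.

c = -0.10

H = 15/25 = 0.6000
FA = 12/25 = 0.4800
z(H) = 0.253
z(FA) = -0.050
c = −½·[z(H) + z(FA)] = −0.5 × (0.253 + (-0.050)) = -0.1015
c < 0: the reader has a liberal response bias.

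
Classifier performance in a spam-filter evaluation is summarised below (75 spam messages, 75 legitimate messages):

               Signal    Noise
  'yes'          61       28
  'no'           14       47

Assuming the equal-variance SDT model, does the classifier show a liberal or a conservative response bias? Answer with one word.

z(H) = 0.890, z(FA) = -0.323
c = −½·(z(H) + z(FA)) = -0.2835
c < 0 → liberal criterion (biased toward responding “yes”).

liberal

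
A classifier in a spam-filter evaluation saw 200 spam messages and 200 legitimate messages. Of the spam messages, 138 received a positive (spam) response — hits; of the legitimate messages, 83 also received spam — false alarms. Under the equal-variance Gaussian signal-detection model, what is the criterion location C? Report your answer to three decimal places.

C = -0.141

H = 138/200 = 0.6900
FA = 83/200 = 0.4150
z(H) = z(0.6900) = 0.4959
z(FA) = z(0.4150) = -0.2147
c = −½·[z(H) + z(FA)] = −0.5 × (0.4959 + (-0.2147)) = -0.1406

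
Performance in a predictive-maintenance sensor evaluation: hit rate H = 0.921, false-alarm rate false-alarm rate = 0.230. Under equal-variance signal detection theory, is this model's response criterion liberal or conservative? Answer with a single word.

liberal

z(H) = 1.412, z(FA) = -0.739
c = −½·(z(H) + z(FA)) = -0.3365
c < 0 → liberal criterion (biased toward responding “yes”).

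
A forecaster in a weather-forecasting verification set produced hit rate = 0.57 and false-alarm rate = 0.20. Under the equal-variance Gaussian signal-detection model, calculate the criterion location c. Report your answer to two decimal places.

Φ⁻¹(0.57) = 0.176, Φ⁻¹(0.20) = -0.842
c = −½·[z(H) + z(FA)] = −0.5 × (0.176 + (-0.842)) = 0.333

c = 0.33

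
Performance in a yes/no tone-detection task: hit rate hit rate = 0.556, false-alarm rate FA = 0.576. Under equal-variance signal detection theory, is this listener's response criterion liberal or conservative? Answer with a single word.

liberal

z(H) = 0.141, z(FA) = 0.192
c = −½·(z(H) + z(FA)) = -0.1665
c < 0 → liberal criterion (biased toward responding “yes”).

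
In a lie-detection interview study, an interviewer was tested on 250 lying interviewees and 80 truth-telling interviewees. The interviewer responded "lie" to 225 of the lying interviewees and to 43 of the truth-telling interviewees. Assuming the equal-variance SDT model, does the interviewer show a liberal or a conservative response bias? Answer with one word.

z(H) = 1.282, z(FA) = 0.094
c = −½·(z(H) + z(FA)) = -0.688
c < 0 → liberal criterion (biased toward responding “yes”).

liberal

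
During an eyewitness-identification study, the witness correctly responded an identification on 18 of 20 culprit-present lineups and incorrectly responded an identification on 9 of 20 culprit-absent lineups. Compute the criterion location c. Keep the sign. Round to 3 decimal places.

c = -0.578

H = 18/20 = 0.9000
FA = 9/20 = 0.4500
Φ⁻¹(H) = Φ⁻¹(0.9000) = 1.2816
Φ⁻¹(FA) = Φ⁻¹(0.4500) = -0.1257
c = −½·[z(H) + z(FA)] = −0.5 × (1.2816 + (-0.1257)) = -0.57795
c < 0: the witness has a liberal response bias.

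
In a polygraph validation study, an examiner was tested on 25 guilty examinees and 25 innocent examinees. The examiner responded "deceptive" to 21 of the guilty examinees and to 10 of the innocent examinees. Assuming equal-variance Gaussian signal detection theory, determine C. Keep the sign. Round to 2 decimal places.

C = -0.37

H = 21/25 = 0.8400
FA = 10/25 = 0.4000
z(H) = z(0.8400) = 0.994
z(FA) = z(0.4000) = -0.253
c = −½·[z(H) + z(FA)] = −0.5 × (0.994 + (-0.253)) = -0.3705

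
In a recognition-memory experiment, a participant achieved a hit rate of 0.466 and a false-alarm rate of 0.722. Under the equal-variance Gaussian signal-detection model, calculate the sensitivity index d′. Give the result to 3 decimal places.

z(H) = -0.0853
z(FA) = 0.5888
d' = z(H) − z(FA) = -0.0853 − 0.5888 = -0.6741

d′ = -0.674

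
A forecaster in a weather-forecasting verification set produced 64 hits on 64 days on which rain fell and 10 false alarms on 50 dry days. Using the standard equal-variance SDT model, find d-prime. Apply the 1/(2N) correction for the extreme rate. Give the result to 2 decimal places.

d-prime = 3.26

The hit rate is 64/64 = 1, so apply the 1/(2N) correction: H → 1 − 1/(2·64) = 0.99219.
z(H) = z(0.99219) = 2.418
z(FA) = z(0.20000) = -0.842
d' = 2.418 − (-0.842) = 3.260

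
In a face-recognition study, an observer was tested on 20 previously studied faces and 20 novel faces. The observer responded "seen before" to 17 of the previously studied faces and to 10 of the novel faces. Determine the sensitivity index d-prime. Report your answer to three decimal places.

H = 17/20 = 0.8500
FA = 10/20 = 0.5000
z(H) = 1.0364
z(FA) = 0.0000
d' = z(H) − z(FA) = 1.0364 − 0.0000 = 1.0364

d-prime = 1.036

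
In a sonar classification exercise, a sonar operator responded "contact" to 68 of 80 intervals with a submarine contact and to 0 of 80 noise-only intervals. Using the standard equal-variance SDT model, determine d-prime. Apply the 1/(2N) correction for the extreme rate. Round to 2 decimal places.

The false-alarm rate is 0/80 = 0, so apply the 1/(2N) correction: FA → 1/(2·80) = 0.00625.
z(H) = z(0.85000) = 1.036
z(FA) = z(0.00625) = -2.498
d' = 1.036 − (-2.498) = 3.534

d-prime = 3.53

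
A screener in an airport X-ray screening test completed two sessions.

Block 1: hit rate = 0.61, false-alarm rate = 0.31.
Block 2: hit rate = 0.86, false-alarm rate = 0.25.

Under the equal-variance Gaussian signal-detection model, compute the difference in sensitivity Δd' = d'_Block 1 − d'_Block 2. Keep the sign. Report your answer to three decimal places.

Δd' = -0.980

Block 1: z(0.61) = 0.2793, z(0.31) = -0.4959, d' = 0.7752
Block 2: z(0.86) = 1.0803, z(0.25) = -0.6745, d' = 1.7548
Δd' = d'_Block 1 − d'_Block 2 = 0.7752 − 1.7548 = -0.9796
Block 2 has the higher sensitivity.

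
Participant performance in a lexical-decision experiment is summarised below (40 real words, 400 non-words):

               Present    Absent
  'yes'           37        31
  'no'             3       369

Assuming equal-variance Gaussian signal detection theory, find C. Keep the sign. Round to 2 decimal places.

C = -0.01

H = 37/40 = 0.9250
FA = 31/400 = 0.0775
z(H) = z(0.9250) = 1.440
z(FA) = z(0.0775) = -1.422
c = −½·[z(H) + z(FA)] = −0.5 × (1.440 + (-1.422)) = -0.009
c < 0: the participant has a liberal response bias.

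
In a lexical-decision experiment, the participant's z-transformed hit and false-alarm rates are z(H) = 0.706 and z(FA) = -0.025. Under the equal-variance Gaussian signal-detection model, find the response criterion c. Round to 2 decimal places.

c = −½·[z(H) + z(FA)] = −½·(0.706 + (-0.025)) = -0.3405
c < 0: the participant has a liberal response bias.

c = -0.34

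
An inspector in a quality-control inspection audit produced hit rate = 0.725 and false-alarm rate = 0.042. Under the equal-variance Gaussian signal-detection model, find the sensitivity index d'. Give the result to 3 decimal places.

d' = 2.326

Φ⁻¹(H) = 0.5978
Φ⁻¹(FA) = -1.7279
d' = z(H) − z(FA) = 0.5978 − (-1.7279) = 2.3257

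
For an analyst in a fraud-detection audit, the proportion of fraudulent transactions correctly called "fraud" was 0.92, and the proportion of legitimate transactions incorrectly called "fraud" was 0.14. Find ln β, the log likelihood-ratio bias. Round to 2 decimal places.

z(H) = 1.405
z(FA) = -1.080
ln β = −½·[z(H)² − z(FA)²] = −0.5 × (1.974 − 1.166) = -0.404

ln β = -0.40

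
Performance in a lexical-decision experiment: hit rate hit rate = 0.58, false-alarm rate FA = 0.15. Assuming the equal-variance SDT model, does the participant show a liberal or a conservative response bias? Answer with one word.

conservative

z(H) = 0.202, z(FA) = -1.036
c = −½·(z(H) + z(FA)) = 0.417
c > 0 → conservative criterion (biased toward responding “no”).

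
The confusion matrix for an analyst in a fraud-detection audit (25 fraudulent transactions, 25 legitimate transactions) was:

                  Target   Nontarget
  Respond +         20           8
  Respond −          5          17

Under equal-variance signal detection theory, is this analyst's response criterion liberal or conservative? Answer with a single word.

z(H) = 0.842, z(FA) = -0.468
c = −½·(z(H) + z(FA)) = -0.187
c < 0 → liberal criterion (biased toward responding “yes”).

liberal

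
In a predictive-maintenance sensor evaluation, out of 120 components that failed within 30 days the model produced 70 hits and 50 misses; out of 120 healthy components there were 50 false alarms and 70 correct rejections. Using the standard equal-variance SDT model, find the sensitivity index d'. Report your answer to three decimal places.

H = 70/120 = 0.5833
FA = 50/120 = 0.4167
z(H) = 0.2103
z(FA) = -0.2103
d' = z(H) − z(FA) = 0.2103 − (-0.2103) = 0.4206

d' = 0.421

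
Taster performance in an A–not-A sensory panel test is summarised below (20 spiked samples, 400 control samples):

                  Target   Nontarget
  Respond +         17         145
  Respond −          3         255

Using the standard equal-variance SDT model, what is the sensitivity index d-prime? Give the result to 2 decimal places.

d-prime = 1.39

H = 17/20 = 0.8500
FA = 145/400 = 0.3625
z(H) = z(0.8500) = 1.0364
z(FA) = z(0.3625) = -0.3518
d' = z(H) − z(FA) = 1.0364 − (-0.3518) = 1.3882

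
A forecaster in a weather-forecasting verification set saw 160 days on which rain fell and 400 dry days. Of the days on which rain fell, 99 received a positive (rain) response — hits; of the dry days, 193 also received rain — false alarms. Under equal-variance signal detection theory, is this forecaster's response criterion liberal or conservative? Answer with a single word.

liberal

z(H) = 0.302, z(FA) = -0.044
c = −½·(z(H) + z(FA)) = -0.129
c < 0 → liberal criterion (biased toward responding “yes”).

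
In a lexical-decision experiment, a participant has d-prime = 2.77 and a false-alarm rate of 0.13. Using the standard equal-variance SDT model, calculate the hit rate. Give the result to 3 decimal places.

hit rate = 0.950

z(false-alarm rate) = z(0.13) = -1.1264
z(H) = z(FA) + d' = -1.1264 + 2.77 = 1.6436
hit rate = Φ(1.6436) = 0.9499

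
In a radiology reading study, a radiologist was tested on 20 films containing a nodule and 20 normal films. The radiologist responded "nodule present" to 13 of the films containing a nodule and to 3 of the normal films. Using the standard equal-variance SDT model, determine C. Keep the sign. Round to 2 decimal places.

H = 13/20 = 0.6500
FA = 3/20 = 0.1500
Φ⁻¹(H) = 0.385
Φ⁻¹(FA) = -1.036
c = −½·[z(H) + z(FA)] = −0.5 × (0.385 + (-1.036)) = 0.3255

C = 0.33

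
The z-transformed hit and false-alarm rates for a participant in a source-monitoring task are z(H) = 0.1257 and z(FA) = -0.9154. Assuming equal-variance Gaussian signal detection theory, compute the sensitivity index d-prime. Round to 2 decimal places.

d' = z(H) − z(FA) = 0.1257 − (-0.9154) = 1.0411

d-prime = 1.04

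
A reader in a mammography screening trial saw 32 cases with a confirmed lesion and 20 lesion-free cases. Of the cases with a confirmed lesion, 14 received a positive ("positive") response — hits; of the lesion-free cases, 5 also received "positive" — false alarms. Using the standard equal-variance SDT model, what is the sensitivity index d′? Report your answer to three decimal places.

d′ = 0.517

H = 14/32 = 0.4375
FA = 5/20 = 0.2500
z(0.4375) = -0.1573, z(0.2500) = -0.6745
d' = z(H) − z(FA) = -0.1573 − (-0.6745) = 0.5172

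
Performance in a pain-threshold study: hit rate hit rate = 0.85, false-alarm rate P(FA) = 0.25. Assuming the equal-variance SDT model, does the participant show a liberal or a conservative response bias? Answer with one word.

liberal

z(H) = 1.036, z(FA) = -0.674
c = −½·(z(H) + z(FA)) = -0.181
c < 0 → liberal criterion (biased toward responding “yes”).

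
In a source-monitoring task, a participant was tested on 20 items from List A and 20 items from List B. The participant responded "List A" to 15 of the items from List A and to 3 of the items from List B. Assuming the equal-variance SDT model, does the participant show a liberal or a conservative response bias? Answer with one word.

z(H) = 0.674, z(FA) = -1.036
c = −½·(z(H) + z(FA)) = 0.181
c > 0 → conservative criterion (biased toward responding “no”).

conservative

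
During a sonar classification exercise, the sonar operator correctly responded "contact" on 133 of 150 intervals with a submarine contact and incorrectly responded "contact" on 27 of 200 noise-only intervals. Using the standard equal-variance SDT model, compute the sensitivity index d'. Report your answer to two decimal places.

H = 133/150 = 0.8867
FA = 27/200 = 0.1350
z(H) = 1.209
z(FA) = -1.103
d' = z(H) − z(FA) = 1.209 − (-1.103) = 2.312

d' = 2.31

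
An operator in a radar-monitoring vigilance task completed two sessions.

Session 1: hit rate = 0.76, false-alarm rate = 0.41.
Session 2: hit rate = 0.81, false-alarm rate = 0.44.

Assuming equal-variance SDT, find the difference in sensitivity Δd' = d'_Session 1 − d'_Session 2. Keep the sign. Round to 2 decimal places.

Session 1: z(0.76) = 0.706, z(0.41) = -0.228, d' = 0.934
Session 2: z(0.81) = 0.878, z(0.44) = -0.151, d' = 1.029
Δd' = d'_Session 1 − d'_Session 2 = 0.934 − 1.029 = -0.095
Session 2 has the higher sensitivity.

Δd' = -0.10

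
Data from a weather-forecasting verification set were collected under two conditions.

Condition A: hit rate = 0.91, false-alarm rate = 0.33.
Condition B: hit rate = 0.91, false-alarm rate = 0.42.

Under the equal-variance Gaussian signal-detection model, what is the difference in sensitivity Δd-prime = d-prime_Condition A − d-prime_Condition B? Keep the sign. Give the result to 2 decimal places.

Condition A: z(0.91) = 1.341, z(0.33) = -0.440, d' = 1.781
Condition B: z(0.91) = 1.341, z(0.42) = -0.202, d' = 1.543
Δd' = d'_Condition A − d'_Condition B = 1.781 − 1.543 = 0.238
Condition A has the higher sensitivity.

Δd-prime = 0.24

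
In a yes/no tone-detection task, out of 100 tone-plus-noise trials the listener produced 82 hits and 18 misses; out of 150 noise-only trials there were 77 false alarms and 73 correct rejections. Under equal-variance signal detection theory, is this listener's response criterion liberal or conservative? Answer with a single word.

liberal

z(H) = 0.915, z(FA) = 0.033
c = −½·(z(H) + z(FA)) = -0.474
c < 0 → liberal criterion (biased toward responding “yes”).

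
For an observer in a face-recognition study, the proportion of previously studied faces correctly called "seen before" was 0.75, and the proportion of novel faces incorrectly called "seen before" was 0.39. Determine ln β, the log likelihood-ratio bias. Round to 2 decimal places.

ln β = -0.19

z(H) = 0.674
z(FA) = -0.279
ln β = −½·[z(H)² − z(FA)²] = −0.5 × (0.454 − 0.078) = -0.188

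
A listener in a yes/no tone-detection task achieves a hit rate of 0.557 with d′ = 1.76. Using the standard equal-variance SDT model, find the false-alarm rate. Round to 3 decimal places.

false-alarm rate = 0.053

z(hit rate) = z(0.557) = 0.1434
z(FA) = z(H) − d' = 0.1434 − 1.76 = -1.6166
false-alarm rate = Φ(-1.6166) = 0.0530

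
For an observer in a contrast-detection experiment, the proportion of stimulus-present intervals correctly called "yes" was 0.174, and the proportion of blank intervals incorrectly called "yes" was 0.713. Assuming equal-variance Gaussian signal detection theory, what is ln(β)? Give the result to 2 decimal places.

z(H) = -0.938
z(FA) = 0.562
ln β = −½·[z(H)² − z(FA)²] = −0.5 × (0.880 − 0.316) = -0.282

ln β = -0.28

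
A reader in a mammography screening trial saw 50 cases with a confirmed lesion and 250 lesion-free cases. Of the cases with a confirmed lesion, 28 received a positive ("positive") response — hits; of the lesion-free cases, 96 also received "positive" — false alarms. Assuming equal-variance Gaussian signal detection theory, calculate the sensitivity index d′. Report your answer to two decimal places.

d′ = 0.45

H = 28/50 = 0.5600
FA = 96/250 = 0.3840
z(H) = 0.1510
z(FA) = -0.2950
d' = z(H) − z(FA) = 0.1510 − (-0.2950) = 0.4460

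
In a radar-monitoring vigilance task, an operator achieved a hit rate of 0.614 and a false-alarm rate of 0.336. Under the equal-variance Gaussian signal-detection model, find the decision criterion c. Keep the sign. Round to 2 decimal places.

c = 0.07

z(H) = 0.290
z(FA) = -0.423
c = −½·[z(H) + z(FA)] = −0.5 × (0.290 + (-0.423)) = 0.0665
c > 0: the operator has a conservative response bias.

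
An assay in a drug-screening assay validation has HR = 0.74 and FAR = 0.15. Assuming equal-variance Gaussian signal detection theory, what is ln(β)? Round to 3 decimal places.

z(0.74) = 0.6433, z(0.15) = -1.0364
ln β = −½·[z(H)² − z(FA)²] = −0.5 × (0.4138 − 1.0741) = 0.33015

ln β = 0.330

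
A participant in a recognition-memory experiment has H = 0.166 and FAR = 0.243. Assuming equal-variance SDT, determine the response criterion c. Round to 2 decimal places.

c = 0.83

z(H) = -0.9701
z(FA) = -0.6967
c = −½·[z(H) + z(FA)] = −0.5 × (-0.9701 + (-0.6967)) = 0.8334
c > 0: the participant has a conservative response bias.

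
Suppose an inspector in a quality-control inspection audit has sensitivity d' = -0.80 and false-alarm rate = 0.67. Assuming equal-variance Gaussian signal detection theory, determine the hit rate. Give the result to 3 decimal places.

z(false-alarm rate) = z(0.67) = 0.4399
z(H) = z(FA) + d' = 0.4399 + (-0.80) = -0.3601
hit rate = Φ(-0.3601) = 0.3594

hit rate = 0.359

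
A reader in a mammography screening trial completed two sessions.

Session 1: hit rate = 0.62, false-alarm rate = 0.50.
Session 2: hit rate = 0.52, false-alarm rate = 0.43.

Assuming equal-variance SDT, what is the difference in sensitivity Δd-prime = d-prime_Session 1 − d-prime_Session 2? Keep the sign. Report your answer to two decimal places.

Session 1: z(0.62) = 0.305, z(0.50) = 0.000, d' = 0.305
Session 2: z(0.52) = 0.050, z(0.43) = -0.176, d' = 0.226
Δd' = d'_Session 1 − d'_Session 2 = 0.305 − 0.226 = 0.079
Session 1 has the higher sensitivity.

Δd-prime = 0.08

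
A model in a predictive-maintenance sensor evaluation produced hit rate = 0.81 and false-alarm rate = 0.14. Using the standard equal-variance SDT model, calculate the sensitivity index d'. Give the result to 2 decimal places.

Φ⁻¹(0.81) = 0.8779, Φ⁻¹(0.14) = -1.0803
d' = z(H) − z(FA) = 0.8779 − (-1.0803) = 1.9582

d' = 1.96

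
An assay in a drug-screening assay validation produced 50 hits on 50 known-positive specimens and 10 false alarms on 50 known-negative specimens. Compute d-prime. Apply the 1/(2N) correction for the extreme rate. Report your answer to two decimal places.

The hit rate is 50/50 = 1, so apply the 1/(2N) correction: H → 1 − 1/(2·50) = 0.99000.
z(H) = z(0.99000) = 2.326
z(FA) = z(0.20000) = -0.842
d' = 2.326 − (-0.842) = 3.168

d-prime = 3.17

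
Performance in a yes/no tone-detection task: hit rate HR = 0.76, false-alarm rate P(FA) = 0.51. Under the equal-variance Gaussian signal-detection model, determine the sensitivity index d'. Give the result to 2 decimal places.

z(0.76) = 0.7063, z(0.51) = 0.0251
d' = z(H) − z(FA) = 0.7063 − 0.0251 = 0.6812

d' = 0.68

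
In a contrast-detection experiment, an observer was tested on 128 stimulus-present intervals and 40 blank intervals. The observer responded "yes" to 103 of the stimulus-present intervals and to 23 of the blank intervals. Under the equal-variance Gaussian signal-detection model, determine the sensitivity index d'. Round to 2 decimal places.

d' = 0.67

H = 103/128 = 0.8047
FA = 23/40 = 0.5750
Φ⁻¹(0.8047) = 0.859, Φ⁻¹(0.5750) = 0.189
d' = z(H) − z(FA) = 0.859 − 0.189 = 0.670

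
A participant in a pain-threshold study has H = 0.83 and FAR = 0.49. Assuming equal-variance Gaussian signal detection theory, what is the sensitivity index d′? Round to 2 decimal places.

d′ = 0.98

z(H) = z(0.83) = 0.954
z(FA) = z(0.49) = -0.025
d' = z(H) − z(FA) = 0.954 − (-0.025) = 0.979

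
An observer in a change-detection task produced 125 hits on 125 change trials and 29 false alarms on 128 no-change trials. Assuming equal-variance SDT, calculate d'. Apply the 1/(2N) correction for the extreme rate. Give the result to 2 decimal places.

d' = 3.40

The hit rate is 125/125 = 1, so apply the 1/(2N) correction: H → 1 − 1/(2·125) = 0.99600.
z(H) = z(0.99600) = 2.652
z(FA) = z(0.22656) = -0.750
d' = 2.652 − (-0.750) = 3.402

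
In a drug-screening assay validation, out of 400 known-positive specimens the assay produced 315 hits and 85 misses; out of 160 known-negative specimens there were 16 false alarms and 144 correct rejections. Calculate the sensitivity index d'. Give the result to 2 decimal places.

d' = 2.08

H = 315/400 = 0.7875
FA = 16/160 = 0.1000
z(0.7875) = 0.798, z(0.1000) = -1.282
d' = z(H) − z(FA) = 0.798 − (-1.282) = 2.080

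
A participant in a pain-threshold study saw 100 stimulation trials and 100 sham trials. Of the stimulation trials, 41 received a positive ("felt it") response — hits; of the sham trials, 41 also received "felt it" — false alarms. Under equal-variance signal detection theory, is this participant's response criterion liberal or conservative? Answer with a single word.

conservative

z(H) = -0.228, z(FA) = -0.228
c = −½·(z(H) + z(FA)) = 0.228
c > 0 → conservative criterion (biased toward responding “no”).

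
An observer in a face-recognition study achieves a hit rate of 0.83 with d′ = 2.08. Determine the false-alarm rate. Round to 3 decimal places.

z(hit rate) = z(0.83) = 0.9542
z(FA) = z(H) − d' = 0.9542 − 2.08 = -1.1258
false-alarm rate = Φ(-1.1258) = 0.1301

false-alarm rate = 0.130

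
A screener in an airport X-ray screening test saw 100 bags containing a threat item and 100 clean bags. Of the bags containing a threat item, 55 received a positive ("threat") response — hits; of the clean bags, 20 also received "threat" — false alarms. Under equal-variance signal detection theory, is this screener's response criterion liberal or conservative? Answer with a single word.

conservative

z(H) = 0.126, z(FA) = -0.842
c = −½·(z(H) + z(FA)) = 0.358
c > 0 → conservative criterion (biased toward responding “no”).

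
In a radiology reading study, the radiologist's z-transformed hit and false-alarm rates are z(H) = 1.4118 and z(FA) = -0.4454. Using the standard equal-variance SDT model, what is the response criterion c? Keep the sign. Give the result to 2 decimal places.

c = -0.48

c = −½·[z(H) + z(FA)] = −½·(1.4118 + (-0.4454)) = -0.4832
c < 0: the radiologist has a liberal response bias.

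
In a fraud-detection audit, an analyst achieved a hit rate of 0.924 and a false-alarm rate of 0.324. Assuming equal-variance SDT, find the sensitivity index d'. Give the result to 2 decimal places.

Φ⁻¹(H) = Φ⁻¹(0.924) = 1.433
Φ⁻¹(FA) = Φ⁻¹(0.324) = -0.457
d' = z(H) − z(FA) = 1.433 − (-0.457) = 1.890

d' = 1.89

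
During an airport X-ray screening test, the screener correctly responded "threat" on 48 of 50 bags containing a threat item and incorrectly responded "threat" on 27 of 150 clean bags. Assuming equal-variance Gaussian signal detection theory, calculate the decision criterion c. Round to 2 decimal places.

c = -0.42

H = 48/50 = 0.9600
FA = 27/150 = 0.1800
z(H) = z(0.9600) = 1.751
z(FA) = z(0.1800) = -0.915
c = −½·[z(H) + z(FA)] = −0.5 × (1.751 + (-0.915)) = -0.418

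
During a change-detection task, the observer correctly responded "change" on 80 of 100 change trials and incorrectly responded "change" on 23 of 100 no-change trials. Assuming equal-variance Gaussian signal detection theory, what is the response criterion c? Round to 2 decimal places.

c = -0.05

H = 80/100 = 0.8000
FA = 23/100 = 0.2300
Φ⁻¹(0.8000) = 0.842, Φ⁻¹(0.2300) = -0.739
c = −½·[z(H) + z(FA)] = −0.5 × (0.842 + (-0.739)) = -0.0515
c < 0: the observer has a liberal response bias.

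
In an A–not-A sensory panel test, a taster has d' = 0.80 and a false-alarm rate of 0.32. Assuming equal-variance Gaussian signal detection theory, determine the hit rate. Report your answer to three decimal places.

hit rate = 0.630

z(false-alarm rate) = z(0.32) = -0.4677
z(H) = z(FA) + d' = -0.4677 + 0.80 = 0.3323
hit rate = Φ(0.3323) = 0.6302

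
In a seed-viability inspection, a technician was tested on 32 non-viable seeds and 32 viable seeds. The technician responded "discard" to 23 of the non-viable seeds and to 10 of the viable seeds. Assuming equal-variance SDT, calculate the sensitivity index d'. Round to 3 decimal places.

H = 23/32 = 0.7188
FA = 10/32 = 0.3125
z(H) = z(0.7188) = 0.5793
z(FA) = z(0.3125) = -0.4888
d' = z(H) − z(FA) = 0.5793 − (-0.4888) = 1.0681

d' = 1.068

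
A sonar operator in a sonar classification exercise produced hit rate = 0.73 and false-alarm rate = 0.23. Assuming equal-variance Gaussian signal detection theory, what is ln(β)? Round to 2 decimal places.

ln β = 0.09

z(H) = z(0.73) = 0.613
z(FA) = z(0.23) = -0.739
ln β = −½·[z(H)² − z(FA)²] = −0.5 × (0.376 − 0.546) = 0.085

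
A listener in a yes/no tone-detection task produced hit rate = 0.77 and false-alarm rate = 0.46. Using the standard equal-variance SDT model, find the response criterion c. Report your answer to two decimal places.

c = -0.32

z(H) = 0.7388
z(FA) = -0.1004
c = −½·[z(H) + z(FA)] = −0.5 × (0.7388 + (-0.1004)) = -0.3192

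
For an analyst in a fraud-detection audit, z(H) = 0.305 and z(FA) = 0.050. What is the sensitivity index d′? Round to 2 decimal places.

d′ = 0.26

d' = z(H) − z(FA) = 0.305 − 0.050 = 0.255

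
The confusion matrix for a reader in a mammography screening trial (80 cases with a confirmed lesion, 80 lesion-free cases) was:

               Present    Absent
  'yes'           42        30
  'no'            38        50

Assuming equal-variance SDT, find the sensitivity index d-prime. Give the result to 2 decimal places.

d-prime = 0.38

H = 42/80 = 0.5250
FA = 30/80 = 0.3750
z(H) = 0.0627
z(FA) = -0.3186
d' = z(H) − z(FA) = 0.0627 − (-0.3186) = 0.3813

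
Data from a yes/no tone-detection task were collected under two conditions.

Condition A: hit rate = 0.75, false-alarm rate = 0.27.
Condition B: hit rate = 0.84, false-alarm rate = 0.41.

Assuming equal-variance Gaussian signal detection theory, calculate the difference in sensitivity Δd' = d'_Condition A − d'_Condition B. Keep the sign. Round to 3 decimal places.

Δd' = 0.065

Condition A: z(0.75) = 0.6745, z(0.27) = -0.6128, d' = 1.2873
Condition B: z(0.84) = 0.9945, z(0.41) = -0.2275, d' = 1.2220
Δd' = d'_Condition A − d'_Condition B = 1.2873 − 1.2220 = 0.0653
Condition A has the higher sensitivity.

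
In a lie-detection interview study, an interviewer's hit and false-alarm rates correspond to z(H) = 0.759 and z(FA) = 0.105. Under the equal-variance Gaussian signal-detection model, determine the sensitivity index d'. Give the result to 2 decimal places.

d' = 0.65

d' = z(H) − z(FA) = 0.759 − 0.105 = 0.654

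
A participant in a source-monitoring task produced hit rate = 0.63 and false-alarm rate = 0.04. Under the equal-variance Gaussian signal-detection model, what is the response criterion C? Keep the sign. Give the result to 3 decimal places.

C = 0.709

z(H) = z(0.63) = 0.3319
z(FA) = z(0.04) = -1.7507
c = −½·[z(H) + z(FA)] = −0.5 × (0.3319 + (-1.7507)) = 0.7094
c > 0: the participant has a conservative response bias.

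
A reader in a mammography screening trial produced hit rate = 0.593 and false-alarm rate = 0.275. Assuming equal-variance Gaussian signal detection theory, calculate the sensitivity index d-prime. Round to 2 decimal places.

Φ⁻¹(0.593) = 0.235, Φ⁻¹(0.275) = -0.598
d' = z(H) − z(FA) = 0.235 − (-0.598) = 0.833

d-prime = 0.83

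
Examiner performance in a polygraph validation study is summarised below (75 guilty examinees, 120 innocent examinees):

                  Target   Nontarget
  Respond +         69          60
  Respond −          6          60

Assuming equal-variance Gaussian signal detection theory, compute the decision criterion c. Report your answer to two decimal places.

c = -0.70

H = 69/75 = 0.9200
FA = 60/120 = 0.5000
z(0.9200) = 1.405, z(0.5000) = 0.000
c = −½·[z(H) + z(FA)] = −0.5 × (1.405 + 0.000) = -0.7025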